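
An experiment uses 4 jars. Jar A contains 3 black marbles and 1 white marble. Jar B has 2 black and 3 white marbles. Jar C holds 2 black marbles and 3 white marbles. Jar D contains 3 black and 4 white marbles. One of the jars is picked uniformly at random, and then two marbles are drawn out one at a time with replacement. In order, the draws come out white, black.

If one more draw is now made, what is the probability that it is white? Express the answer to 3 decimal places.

The likelihood of the observed sequence under each hypothesis: P(data | jar A) = (1/4)(3/4) = 0.1875; P(data | jar B) = (3/5)(2/5) = 0.24; P(data | jar C) = (3/5)(2/5) = 0.24; P(data | jar D) = (4/7)(3/7) = 0.2449.
Multiplying each by its prior: 1/4 · 0.1875 = 0.046875, 1/4 · 0.24 = 0.06, 1/4 · 0.24 = 0.06, 1/4 · 0.2449 = 0.061224; these sum to 0.2281.
The posterior is then P(jar A | data) = 0.2055, P(jar B | data) = 0.26304, P(jar C | data) = 0.26304, P(jar D | data) = 0.26841.
The predictive probability is P(white next | data) = (1/4)(0.2055) + (3/5)(0.26304) + (3/5)(0.26304) + (4/7)(0.26841) = 0.52041.

0.520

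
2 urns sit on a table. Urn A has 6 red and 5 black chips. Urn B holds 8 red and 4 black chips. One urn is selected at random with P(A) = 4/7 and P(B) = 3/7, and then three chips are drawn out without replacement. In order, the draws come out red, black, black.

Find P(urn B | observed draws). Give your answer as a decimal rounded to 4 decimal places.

Under each hypothesis, the probability of the observed sequence is: P(data | urn A) = (6/11)(5/10)(4/9) = 0.12121; P(data | urn B) = (8/12)(4/11)(3/10) = 0.072727.
The prior-weighted likelihoods are 4/7 · 0.12121 = 0.069264, 3/7 · 0.072727 = 0.031169; summing to 0.10043.
Hence P(urn B | data) = (0.031169) / (0.10043) = 0.31034.

0.3103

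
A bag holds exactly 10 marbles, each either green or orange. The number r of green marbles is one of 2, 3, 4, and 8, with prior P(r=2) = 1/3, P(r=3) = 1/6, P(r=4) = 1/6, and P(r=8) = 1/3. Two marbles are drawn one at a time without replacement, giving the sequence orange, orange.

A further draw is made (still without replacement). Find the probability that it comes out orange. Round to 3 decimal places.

0.666

The likelihood of the observed sequence under each hypothesis: P(data | r = 2) = (8/10)(7/9) = 28/45; P(data | r = 3) = (7/10)(6/9) = 7/15; P(data | r = 4) = (6/10)(5/9) = 1/3; P(data | r = 8) = (2/10)(1/9) = 1/45.
The prior-weighted likelihoods are 1/3 · 28/45 = 28/135, 1/6 · 7/15 = 7/90, 1/6 · 1/3 = 1/18, 1/3 · 1/45 = 1/135; summing to 47/135.
Dividing through by the total gives posterior P(r = 2 | data) = 28/47, P(r = 3 | data) = 21/94, P(r = 4 | data) = 15/94, P(r = 8 | data) = 1/47.
Averaging over the posterior, P(orange next | data) = (3/4)(28/47) + (5/8)(21/94) + (1/2)(15/94) + (0)(1/47) = 501/752.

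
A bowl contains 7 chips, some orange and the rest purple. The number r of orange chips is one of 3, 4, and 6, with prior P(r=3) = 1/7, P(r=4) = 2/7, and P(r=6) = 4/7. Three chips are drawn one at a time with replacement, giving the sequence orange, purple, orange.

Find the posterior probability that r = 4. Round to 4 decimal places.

Compute the likelihood of the observed sequence for each case: P(data | r = 3) = (3/7)(4/7)(3/7) = 0.10496; P(data | r = 4) = (4/7)(3/7)(4/7) = 0.13994; P(data | r = 6) = (6/7)(1/7)(6/7) = 0.10496.
Multiplying each by its prior: 1/7 · 0.10496 = 0.014994, 2/7 · 0.13994 = 0.039983, 4/7 · 0.10496 = 0.059975; with total 0.11495.
Hence P(r = 4 | data) = (0.039983) / (0.11495) = 0.34783.

0.3478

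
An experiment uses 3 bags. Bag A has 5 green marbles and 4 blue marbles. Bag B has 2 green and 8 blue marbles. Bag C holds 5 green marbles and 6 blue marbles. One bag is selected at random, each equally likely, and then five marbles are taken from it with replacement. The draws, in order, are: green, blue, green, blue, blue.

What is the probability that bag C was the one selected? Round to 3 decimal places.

0.413

Compute the likelihood of the observed sequence for each case: P(data | bag A) = (5/9)(4/9)(5/9)(4/9)(4/9) = 0.027096; P(data | bag B) = (2/10)(8/10)(2/10)(8/10)(8/10) = 0.02048; P(data | bag C) = (5/11)(6/11)(5/11)(6/11)(6/11) = 0.03353.
Multiplying each by its prior: 1/3 · 0.027096 = 0.009032, 1/3 · 0.02048 = 0.0068267, 1/3 · 0.03353 = 0.011177; with total 0.027035.
By Bayes' rule, P(bag C | data) = (0.011177) / (0.027035) = 0.41341.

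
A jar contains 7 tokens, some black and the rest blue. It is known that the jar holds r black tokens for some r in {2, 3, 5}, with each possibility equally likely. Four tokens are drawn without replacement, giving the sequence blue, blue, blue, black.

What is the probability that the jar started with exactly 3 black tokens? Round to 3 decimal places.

0.375

Under each hypothesis, the probability of the observed sequence is: P(data | r = 2) = (5/7)(4/6)(3/5)(2/4) = 1/7; P(data | r = 3) = (4/7)(3/6)(2/5)(3/4) = 3/35; P(data | r = 5) = (2/7)(1/6)(0/5) = 0.
Weighting by the prior gives 1/3 · 1/7 = 1/21, 1/3 · 3/35 = 1/35, 1/3 · 0 = 0; these sum to 8/105.
So P(r = 3 | data) = (1/35) / (8/105) = 3/8.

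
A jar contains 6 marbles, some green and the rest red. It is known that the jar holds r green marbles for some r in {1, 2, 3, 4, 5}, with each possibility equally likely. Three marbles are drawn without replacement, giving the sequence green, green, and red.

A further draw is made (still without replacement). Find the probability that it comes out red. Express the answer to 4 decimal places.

0.4000

Compute the likelihood of the observed sequence for each case: P(data | r = 1) = (1/6)(0/5) = 0; P(data | r = 2) = (2/6)(1/5)(4/4) = 1/15; P(data | r = 3) = (3/6)(2/5)(3/4) = 3/20; P(data | r = 4) = (4/6)(3/5)(2/4) = 1/5; P(data | r = 5) = (5/6)(4/5)(1/4) = 1/6.
The prior-weighted likelihoods are 1/5 · 0 = 0, 1/5 · 1/15 = 1/75, 1/5 · 3/20 = 3/100, 1/5 · 1/5 = 1/25, 1/5 · 1/6 = 1/30; summing to 7/60.
Normalising, the posterior is P(r = 1 | data) = 0, P(r = 2 | data) = 4/35, P(r = 3 | data) = 9/35, P(r = 4 | data) = 12/35, P(r = 5 | data) = 2/7.
So P(red next | data) = Σ P(red next | H) P(H | data) = (1)(4/35) + (2/3)(9/35) + (1/3)(12/35) + (0)(2/7) = 2/5.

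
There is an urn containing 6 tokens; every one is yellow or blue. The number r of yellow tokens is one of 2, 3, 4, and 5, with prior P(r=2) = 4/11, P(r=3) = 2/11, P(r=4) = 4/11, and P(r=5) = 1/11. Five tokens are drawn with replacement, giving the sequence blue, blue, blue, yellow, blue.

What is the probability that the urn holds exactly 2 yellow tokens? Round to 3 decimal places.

Under each hypothesis, the probability of the observed sequence is: P(data | r = 2) = (4/6)(4/6)(4/6)(2/6)(4/6) = 0.065844; P(data | r = 3) = (3/6)(3/6)(3/6)(3/6)(3/6) = 0.03125; P(data | r = 4) = (2/6)(2/6)(2/6)(4/6)(2/6) = 0.0082305; P(data | r = 5) = (1/6)(1/6)(1/6)(5/6)(1/6) = 0.000643.
Weighting by the prior gives 4/11 · 0.065844 = 0.023943, 2/11 · 0.03125 = 0.0056818, 4/11 · 0.0082305 = 0.0029929, 1/11 · 0.000643 = 5.8455e-05; with total 0.032676.
Hence P(r = 2 | data) = (0.023943) / (0.032676) = 0.73274.

0.733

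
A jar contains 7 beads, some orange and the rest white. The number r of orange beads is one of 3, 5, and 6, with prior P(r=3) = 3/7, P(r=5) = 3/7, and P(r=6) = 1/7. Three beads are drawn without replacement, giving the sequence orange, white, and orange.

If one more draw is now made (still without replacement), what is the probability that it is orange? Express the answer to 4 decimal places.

For each hypothesis, P(data | H) works out to: P(data | r = 3) = (3/7)(4/6)(2/5) = 4/35; P(data | r = 5) = (5/7)(2/6)(4/5) = 4/21; P(data | r = 6) = (6/7)(1/6)(5/5) = 1/7.
Weighting by the prior gives 3/7 · 4/35 = 12/245, 3/7 · 4/21 = 4/49, 1/7 · 1/7 = 1/49; summing to 37/245.
Normalising, the posterior is P(r = 3 | data) = 12/37, P(r = 5 | data) = 20/37, P(r = 6 | data) = 5/37.
So P(orange next | data) = Σ P(orange next | H) P(H | data) = (1/4)(12/37) + (3/4)(20/37) + (1)(5/37) = 23/37.

0.6216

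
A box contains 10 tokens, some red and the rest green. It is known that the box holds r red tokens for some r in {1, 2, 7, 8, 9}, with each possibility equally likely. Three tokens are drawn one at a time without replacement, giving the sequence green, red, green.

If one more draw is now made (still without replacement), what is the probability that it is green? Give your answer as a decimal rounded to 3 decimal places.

Under each hypothesis, the probability of the observed sequence is: P(data | r = 1) = (9/10)(1/9)(8/8) = 0.1; P(data | r = 2) = (8/10)(2/9)(7/8) = 0.15556; P(data | r = 7) = (3/10)(7/9)(2/8) = 0.058333; P(data | r = 8) = (2/10)(8/9)(1/8) = 0.022222; P(data | r = 9) = (1/10)(9/9)(0/8) = 0.
Weighting by the prior gives 1/5 · 0.1 = 0.02, 1/5 · 0.15556 = 0.031111, 1/5 · 0.058333 = 0.011667, 1/5 · 0.022222 = 0.0044444, 1/5 · 0 = 0; summing to 0.067222.
Dividing through by the total gives posterior P(r = 1 | data) = 0.29752, P(r = 2 | data) = 0.46281, P(r = 7 | data) = 0.17355, P(r = 8 | data) = 0.066116, P(r = 9 | data) = 0.
Averaging over the posterior, P(green next | data) = (1)(0.29752) + (6/7)(0.46281) + (1/7)(0.17355) + (0)(0.066116) = 0.71901.

0.719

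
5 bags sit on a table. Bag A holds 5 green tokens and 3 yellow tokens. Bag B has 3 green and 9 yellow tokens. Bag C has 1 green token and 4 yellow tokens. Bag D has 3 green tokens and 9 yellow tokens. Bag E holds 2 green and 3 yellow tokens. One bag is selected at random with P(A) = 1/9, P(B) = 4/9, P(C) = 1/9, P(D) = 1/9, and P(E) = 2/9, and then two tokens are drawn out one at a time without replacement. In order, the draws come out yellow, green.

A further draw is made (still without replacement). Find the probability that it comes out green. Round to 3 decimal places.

Under each hypothesis, the probability of the observed sequence is: P(data | bag A) = (3/8)(5/7) = 0.26786; P(data | bag B) = (9/12)(3/11) = 0.20455; P(data | bag C) = (4/5)(1/4) = 0.2; P(data | bag D) = (9/12)(3/11) = 0.20455; P(data | bag E) = (3/5)(2/4) = 0.3.
Weighting by the prior gives 1/9 · 0.26786 = 0.029762, 4/9 · 0.20455 = 0.090909, 1/9 · 0.2 = 0.022222, 1/9 · 0.20455 = 0.022727, 2/9 · 0.3 = 0.066667; summing to 0.23229.
Normalising, the posterior is P(bag A | data) = 0.12813, P(bag B | data) = 0.39137, P(bag C | data) = 0.095667, P(bag D | data) = 0.097841, P(bag E | data) = 0.287.
Averaging over the posterior, P(green next | data) = (2/3)(0.12813) + (1/5)(0.39137) + (0)(0.095667) + (1/5)(0.097841) + (1/3)(0.287) = 0.27893.

0.279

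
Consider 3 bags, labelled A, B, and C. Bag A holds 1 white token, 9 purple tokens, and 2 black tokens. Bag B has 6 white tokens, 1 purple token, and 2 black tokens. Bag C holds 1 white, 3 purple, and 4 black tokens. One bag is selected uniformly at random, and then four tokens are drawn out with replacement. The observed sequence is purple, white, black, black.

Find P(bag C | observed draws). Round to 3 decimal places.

0.685

Under each hypothesis, the probability of the observed sequence is: P(data | bag A) = (9/12)(1/12)(2/12)(2/12) = 0.0017361; P(data | bag B) = (1/9)(6/9)(2/9)(2/9) = 0.003658; P(data | bag C) = (3/8)(1/8)(4/8)(4/8) = 0.011719.
The prior-weighted likelihoods are 1/3 · 0.0017361 = 0.0005787, 1/3 · 0.003658 = 0.0012193, 1/3 · 0.011719 = 0.0039062; with total 0.0057043.
So P(bag C | data) = (0.0039062) / (0.0057043) = 0.68479.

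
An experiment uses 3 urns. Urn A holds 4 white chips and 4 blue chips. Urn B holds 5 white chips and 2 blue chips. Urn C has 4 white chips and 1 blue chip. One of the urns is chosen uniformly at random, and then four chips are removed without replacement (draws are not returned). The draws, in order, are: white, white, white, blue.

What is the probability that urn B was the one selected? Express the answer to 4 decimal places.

Compute the likelihood of the observed sequence for each case: P(data | urn A) = (4/8)(3/7)(2/6)(4/5) = 2/35; P(data | urn B) = (5/7)(4/6)(3/5)(2/4) = 1/7; P(data | urn C) = (4/5)(3/4)(2/3)(1/2) = 1/5.
Multiplying each by its prior: 1/3 · 2/35 = 2/105, 1/3 · 1/7 = 1/21, 1/3 · 1/5 = 1/15; with total 2/15.
Hence P(urn B | data) = (1/21) / (2/15) = 5/14.

0.3571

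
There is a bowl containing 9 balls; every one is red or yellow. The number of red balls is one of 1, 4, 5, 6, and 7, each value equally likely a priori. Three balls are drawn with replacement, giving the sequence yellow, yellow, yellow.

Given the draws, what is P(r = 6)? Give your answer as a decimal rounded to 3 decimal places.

The likelihood of the observed sequence under each hypothesis: P(data | r = 1) = (8/9)(8/9)(8/9) = 0.70233; P(data | r = 4) = (5/9)(5/9)(5/9) = 0.17147; P(data | r = 5) = (4/9)(4/9)(4/9) = 0.087791; P(data | r = 6) = (3/9)(3/9)(3/9) = 0.037037; P(data | r = 7) = (2/9)(2/9)(2/9) = 0.010974.
Weighting by the prior gives 1/5 · 0.70233 = 0.14047, 1/5 · 0.17147 = 0.034294, 1/5 · 0.087791 = 0.017558, 1/5 · 0.037037 = 0.0074074, 1/5 · 0.010974 = 0.0021948; summing to 0.20192.
By Bayes' rule, P(r = 6 | data) = (0.0074074) / (0.20192) = 0.036685.

0.037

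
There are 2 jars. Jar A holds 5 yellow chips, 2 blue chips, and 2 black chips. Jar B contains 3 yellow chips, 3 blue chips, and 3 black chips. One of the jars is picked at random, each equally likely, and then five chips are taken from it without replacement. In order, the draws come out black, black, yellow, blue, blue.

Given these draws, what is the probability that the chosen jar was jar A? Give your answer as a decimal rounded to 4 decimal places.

Compute the likelihood of the observed sequence for each case: P(data | jar A) = (2/9)(1/8)(5/7)(2/6)(1/5) = 0.0013228; P(data | jar B) = (3/9)(2/8)(3/7)(3/6)(2/5) = 0.0071429.
Multiplying each by its prior: 1/2 · 0.0013228 = 0.00066138, 1/2 · 0.0071429 = 0.0035714; with total 0.0042328.
Therefore the posterior P(jar A | data) = (0.00066138) / (0.0042328) = 0.15625.

0.1563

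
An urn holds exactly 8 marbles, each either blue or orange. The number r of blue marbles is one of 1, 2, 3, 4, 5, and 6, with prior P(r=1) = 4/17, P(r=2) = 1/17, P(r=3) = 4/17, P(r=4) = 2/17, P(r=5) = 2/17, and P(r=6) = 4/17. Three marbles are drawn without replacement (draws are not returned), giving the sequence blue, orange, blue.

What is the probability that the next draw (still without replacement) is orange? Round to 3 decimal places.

Under each hypothesis, the probability of the observed sequence is: P(data | r = 1) = (1/8)(7/7)(0/6) = 0; P(data | r = 2) = (2/8)(6/7)(1/6) = 1/28; P(data | r = 3) = (3/8)(5/7)(2/6) = 5/56; P(data | r = 4) = (4/8)(4/7)(3/6) = 1/7; P(data | r = 5) = (5/8)(3/7)(4/6) = 5/28; P(data | r = 6) = (6/8)(2/7)(5/6) = 5/28.
Multiplying each by its prior: 4/17 · 0 = 0, 1/17 · 1/28 = 1/476, 4/17 · 5/56 = 5/238, 2/17 · 1/7 = 2/119, 2/17 · 5/28 = 5/238, 4/17 · 5/28 = 5/119; with total 7/68.
Dividing through by the total gives posterior P(r = 1 | data) = 0, P(r = 2 | data) = 1/49, P(r = 3 | data) = 10/49, P(r = 4 | data) = 8/49, P(r = 5 | data) = 10/49, P(r = 6 | data) = 20/49.
So P(orange next | data) = Σ P(orange next | H) P(H | data) = (1)(1/49) + (4/5)(10/49) + (3/5)(8/49) + (2/5)(10/49) + (1/5)(20/49) = 109/245.

0.445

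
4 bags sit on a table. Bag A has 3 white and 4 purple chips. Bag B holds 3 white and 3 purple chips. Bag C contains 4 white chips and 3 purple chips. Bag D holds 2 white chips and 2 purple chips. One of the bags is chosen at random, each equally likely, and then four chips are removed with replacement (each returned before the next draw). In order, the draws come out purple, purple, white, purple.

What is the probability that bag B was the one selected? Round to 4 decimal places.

For each hypothesis, P(data | H) works out to: P(data | bag A) = (4/7)(4/7)(3/7)(4/7) = 0.079967; P(data | bag B) = (3/6)(3/6)(3/6)(3/6) = 0.0625; P(data | bag C) = (3/7)(3/7)(4/7)(3/7) = 0.044981; P(data | bag D) = (2/4)(2/4)(2/4)(2/4) = 0.0625.
The prior-weighted likelihoods are 1/4 · 0.079967 = 0.019992, 1/4 · 0.0625 = 0.015625, 1/4 · 0.044981 = 0.011245, 1/4 · 0.0625 = 0.015625; these sum to 0.062487.
Therefore the posterior P(bag B | data) = (0.015625) / (0.062487) = 0.25005.

0.2501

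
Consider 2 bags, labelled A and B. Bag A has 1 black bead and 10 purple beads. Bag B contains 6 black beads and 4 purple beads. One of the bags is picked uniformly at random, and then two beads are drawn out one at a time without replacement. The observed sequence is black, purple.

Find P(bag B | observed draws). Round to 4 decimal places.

The likelihood of the observed sequence under each hypothesis: P(data | bag A) = (1/11)(10/10) = 1/11; P(data | bag B) = (6/10)(4/9) = 4/15.
Multiplying each by its prior: 1/2 · 1/11 = 1/22, 1/2 · 4/15 = 2/15; these sum to 59/330.
By Bayes' rule, P(bag B | data) = (2/15) / (59/330) = 44/59.

0.7458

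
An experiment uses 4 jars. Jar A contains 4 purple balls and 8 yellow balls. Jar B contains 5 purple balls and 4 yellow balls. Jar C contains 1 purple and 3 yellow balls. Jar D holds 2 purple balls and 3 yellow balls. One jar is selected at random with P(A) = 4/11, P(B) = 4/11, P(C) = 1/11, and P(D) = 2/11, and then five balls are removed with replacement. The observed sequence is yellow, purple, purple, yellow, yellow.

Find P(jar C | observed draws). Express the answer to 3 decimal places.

0.079

For each hypothesis, P(data | H) works out to: P(data | jar A) = (8/12)(4/12)(4/12)(8/12)(8/12) = 0.032922; P(data | jar B) = (4/9)(5/9)(5/9)(4/9)(4/9) = 0.027096; P(data | jar C) = (3/4)(1/4)(1/4)(3/4)(3/4) = 0.026367; P(data | jar D) = (3/5)(2/5)(2/5)(3/5)(3/5) = 0.03456.
Weighting by the prior gives 4/11 · 0.032922 = 0.011972, 4/11 · 0.027096 = 0.0098531, 1/11 · 0.026367 = 0.002397, 2/11 · 0.03456 = 0.0062836; summing to 0.030505.
Therefore the posterior P(jar C | data) = (0.002397) / (0.030505) = 0.078577.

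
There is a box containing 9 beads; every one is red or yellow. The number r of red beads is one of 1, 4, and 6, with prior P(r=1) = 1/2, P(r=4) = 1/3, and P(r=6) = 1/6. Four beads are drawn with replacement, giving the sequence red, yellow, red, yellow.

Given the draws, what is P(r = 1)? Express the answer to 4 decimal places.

Compute the likelihood of the observed sequence for each case: P(data | r = 1) = (1/9)(8/9)(1/9)(8/9) = 0.0097546; P(data | r = 4) = (4/9)(5/9)(4/9)(5/9) = 0.060966; P(data | r = 6) = (6/9)(3/9)(6/9)(3/9) = 0.049383.
Weighting by the prior gives 1/2 · 0.0097546 = 0.0048773, 1/3 · 0.060966 = 0.020322, 1/6 · 0.049383 = 0.0082305; summing to 0.03343.
Hence P(r = 1 | data) = (0.0048773) / (0.03343) = 0.1459.

0.1459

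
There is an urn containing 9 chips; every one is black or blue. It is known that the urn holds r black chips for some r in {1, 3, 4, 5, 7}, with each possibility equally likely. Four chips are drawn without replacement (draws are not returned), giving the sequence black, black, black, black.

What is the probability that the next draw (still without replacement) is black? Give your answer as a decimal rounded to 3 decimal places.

The likelihood of the observed sequence under each hypothesis: P(data | r = 1) = (1/9)(0/8) = 0; P(data | r = 3) = (3/9)(2/8)(1/7)(0/6) = 0; P(data | r = 4) = (4/9)(3/8)(2/7)(1/6) = 1/126; P(data | r = 5) = (5/9)(4/8)(3/7)(2/6) = 5/126; P(data | r = 7) = (7/9)(6/8)(5/7)(4/6) = 5/18.
The prior-weighted likelihoods are 1/5 · 0 = 0, 1/5 · 0 = 0, 1/5 · 1/126 = 1/630, 1/5 · 5/126 = 1/126, 1/5 · 5/18 = 1/18; summing to 41/630.
The posterior is then P(r = 1 | data) = 0, P(r = 3 | data) = 0, P(r = 4 | data) = 1/41, P(r = 5 | data) = 5/41, P(r = 7 | data) = 35/41.
The predictive probability is P(black next | data) = (0)(1/41) + (1/5)(5/41) + (3/5)(35/41) = 22/41.

0.537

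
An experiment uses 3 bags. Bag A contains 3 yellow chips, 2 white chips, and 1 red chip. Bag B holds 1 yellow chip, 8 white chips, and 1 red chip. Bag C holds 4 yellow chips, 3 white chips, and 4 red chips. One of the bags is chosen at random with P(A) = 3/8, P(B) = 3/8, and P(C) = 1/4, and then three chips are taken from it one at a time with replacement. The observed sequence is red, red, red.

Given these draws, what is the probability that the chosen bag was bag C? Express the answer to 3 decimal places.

Compute the likelihood of the observed sequence for each case: P(data | bag A) = (1/6)(1/6)(1/6) = 0.0046296; P(data | bag B) = (1/10)(1/10)(1/10) = 0.001; P(data | bag C) = (4/11)(4/11)(4/11) = 0.048084.
The prior-weighted likelihoods are 3/8 · 0.0046296 = 0.0017361, 3/8 · 0.001 = 0.000375, 1/4 · 0.048084 = 0.012021; these sum to 0.014132.
So P(bag C | data) = (0.012021) / (0.014132) = 0.85062.

0.851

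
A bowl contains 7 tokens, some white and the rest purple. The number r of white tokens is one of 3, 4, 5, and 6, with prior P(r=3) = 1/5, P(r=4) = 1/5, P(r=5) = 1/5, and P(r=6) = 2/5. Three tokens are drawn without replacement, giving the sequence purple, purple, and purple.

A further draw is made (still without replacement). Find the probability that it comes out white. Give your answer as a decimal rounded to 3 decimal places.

0.800

For each hypothesis, P(data | H) works out to: P(data | r = 3) = (4/7)(3/6)(2/5) = 4/35; P(data | r = 4) = (3/7)(2/6)(1/5) = 1/35; P(data | r = 5) = (2/7)(1/6)(0/5) = 0; P(data | r = 6) = (1/7)(0/6) = 0.
Weighting by the prior gives 1/5 · 4/35 = 4/175, 1/5 · 1/35 = 1/175, 1/5 · 0 = 0, 2/5 · 0 = 0; summing to 1/35.
The posterior is then P(r = 3 | data) = 4/5, P(r = 4 | data) = 1/5, P(r = 5 | data) = 0, P(r = 6 | data) = 0.
Averaging over the posterior, P(white next | data) = (3/4)(4/5) + (1)(1/5) = 4/5.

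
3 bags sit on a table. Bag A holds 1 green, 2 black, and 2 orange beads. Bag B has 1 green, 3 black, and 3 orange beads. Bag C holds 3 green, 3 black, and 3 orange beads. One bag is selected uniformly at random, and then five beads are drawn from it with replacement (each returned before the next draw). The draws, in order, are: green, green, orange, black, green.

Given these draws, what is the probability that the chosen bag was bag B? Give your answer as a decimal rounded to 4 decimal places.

For each hypothesis, P(data | H) works out to: P(data | bag A) = (1/5)(1/5)(2/5)(2/5)(1/5) = 0.00128; P(data | bag B) = (1/7)(1/7)(3/7)(3/7)(1/7) = 0.00053549; P(data | bag C) = (3/9)(3/9)(3/9)(3/9)(3/9) = 0.0041152.
Weighting by the prior gives 1/3 · 0.00128 = 0.00042667, 1/3 · 0.00053549 = 0.0001785, 1/3 · 0.0041152 = 0.0013717; summing to 0.0019769.
Therefore the posterior P(bag B | data) = (0.0001785) / (0.0019769) = 0.090291.

0.0903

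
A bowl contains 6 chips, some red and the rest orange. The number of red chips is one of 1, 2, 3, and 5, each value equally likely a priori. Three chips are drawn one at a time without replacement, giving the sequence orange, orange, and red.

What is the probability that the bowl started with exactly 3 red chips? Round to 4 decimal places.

The likelihood of the observed sequence under each hypothesis: P(data | r = 1) = (5/6)(4/5)(1/4) = 1/6; P(data | r = 2) = (4/6)(3/5)(2/4) = 1/5; P(data | r = 3) = (3/6)(2/5)(3/4) = 3/20; P(data | r = 5) = (1/6)(0/5) = 0.
Multiplying each by its prior: 1/4 · 1/6 = 1/24, 1/4 · 1/5 = 1/20, 1/4 · 3/20 = 3/80, 1/4 · 0 = 0; summing to 31/240.
By Bayes' rule, P(r = 3 | data) = (3/80) / (31/240) = 9/31.

0.2903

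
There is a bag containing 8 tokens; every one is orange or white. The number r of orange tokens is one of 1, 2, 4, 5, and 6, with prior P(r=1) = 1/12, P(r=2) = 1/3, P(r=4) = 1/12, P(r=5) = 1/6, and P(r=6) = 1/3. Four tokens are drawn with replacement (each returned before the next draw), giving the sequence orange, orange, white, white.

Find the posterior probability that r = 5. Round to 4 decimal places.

0.2360

Under each hypothesis, the probability of the observed sequence is: P(data | r = 1) = (1/8)(1/8)(7/8)(7/8) = 0.011963; P(data | r = 2) = (2/8)(2/8)(6/8)(6/8) = 0.035156; P(data | r = 4) = (4/8)(4/8)(4/8)(4/8) = 0.0625; P(data | r = 5) = (5/8)(5/8)(3/8)(3/8) = 0.054932; P(data | r = 6) = (6/8)(6/8)(2/8)(2/8) = 0.035156.
The prior-weighted likelihoods are 1/12 · 0.011963 = 0.00099691, 1/3 · 0.035156 = 0.011719, 1/12 · 0.0625 = 0.0052083, 1/6 · 0.054932 = 0.0091553, 1/3 · 0.035156 = 0.011719; summing to 0.038798.
By Bayes' rule, P(r = 5 | data) = (0.0091553) / (0.038798) = 0.23597.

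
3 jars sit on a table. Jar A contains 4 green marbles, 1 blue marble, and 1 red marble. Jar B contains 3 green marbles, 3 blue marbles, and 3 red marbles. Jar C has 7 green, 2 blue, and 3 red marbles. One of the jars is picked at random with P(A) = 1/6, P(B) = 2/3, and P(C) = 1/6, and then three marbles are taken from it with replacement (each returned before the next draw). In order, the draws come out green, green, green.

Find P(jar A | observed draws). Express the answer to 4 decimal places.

Under each hypothesis, the probability of the observed sequence is: P(data | jar A) = (4/6)(4/6)(4/6) = 0.2963; P(data | jar B) = (3/9)(3/9)(3/9) = 0.037037; P(data | jar C) = (7/12)(7/12)(7/12) = 0.1985.
Multiplying each by its prior: 1/6 · 0.2963 = 0.049383, 2/3 · 0.037037 = 0.024691, 1/6 · 0.1985 = 0.033083; with total 0.10716.
So P(jar A | data) = (0.049383) / (0.10716) = 0.46085.

0.4608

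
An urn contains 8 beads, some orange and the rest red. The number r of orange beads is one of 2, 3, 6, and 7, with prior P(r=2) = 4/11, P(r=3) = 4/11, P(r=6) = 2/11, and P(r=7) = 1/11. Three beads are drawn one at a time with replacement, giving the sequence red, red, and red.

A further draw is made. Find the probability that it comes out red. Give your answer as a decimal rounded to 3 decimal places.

Under each hypothesis, the probability of the observed sequence is: P(data | r = 2) = (6/8)(6/8)(6/8) = 0.42188; P(data | r = 3) = (5/8)(5/8)(5/8) = 0.24414; P(data | r = 6) = (2/8)(2/8)(2/8) = 0.015625; P(data | r = 7) = (1/8)(1/8)(1/8) = 0.0019531.
The prior-weighted likelihoods are 4/11 · 0.42188 = 0.15341, 4/11 · 0.24414 = 0.088778, 2/11 · 0.015625 = 0.0028409, 1/11 · 0.0019531 = 0.00017756; with total 0.24521.
The posterior is then P(r = 2 | data) = 0.62563, P(r = 3 | data) = 0.36206, P(r = 6 | data) = 0.011586, P(r = 7 | data) = 0.00072411.
So P(red next | data) = Σ P(red next | H) P(H | data) = (3/4)(0.62563) + (5/8)(0.36206) + (1/4)(0.011586) + (1/8)(0.00072411) = 0.6985.

0.698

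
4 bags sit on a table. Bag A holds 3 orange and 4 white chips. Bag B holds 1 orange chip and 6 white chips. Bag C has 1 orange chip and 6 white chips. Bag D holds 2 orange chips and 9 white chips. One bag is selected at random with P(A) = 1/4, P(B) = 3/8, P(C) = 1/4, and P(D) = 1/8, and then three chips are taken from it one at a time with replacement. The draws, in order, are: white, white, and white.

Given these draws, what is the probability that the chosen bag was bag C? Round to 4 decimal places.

0.3095

The likelihood of the observed sequence under each hypothesis: P(data | bag A) = (4/7)(4/7)(4/7) = 0.18659; P(data | bag B) = (6/7)(6/7)(6/7) = 0.62974; P(data | bag C) = (6/7)(6/7)(6/7) = 0.62974; P(data | bag D) = (9/11)(9/11)(9/11) = 0.54771.
The prior-weighted likelihoods are 1/4 · 0.18659 = 0.046647, 3/8 · 0.62974 = 0.23615, 1/4 · 0.62974 = 0.15743, 1/8 · 0.54771 = 0.068464; with total 0.5087.
By Bayes' rule, P(bag C | data) = (0.15743) / (0.5087) = 0.30949.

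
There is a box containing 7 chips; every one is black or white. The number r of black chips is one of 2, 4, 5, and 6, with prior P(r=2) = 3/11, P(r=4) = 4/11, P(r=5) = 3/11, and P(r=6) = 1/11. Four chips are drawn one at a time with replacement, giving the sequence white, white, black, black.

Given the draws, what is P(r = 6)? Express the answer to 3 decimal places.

The likelihood of the observed sequence under each hypothesis: P(data | r = 2) = (5/7)(5/7)(2/7)(2/7) = 0.041649; P(data | r = 4) = (3/7)(3/7)(4/7)(4/7) = 0.059975; P(data | r = 5) = (2/7)(2/7)(5/7)(5/7) = 0.041649; P(data | r = 6) = (1/7)(1/7)(6/7)(6/7) = 0.014994.
The prior-weighted likelihoods are 3/11 · 0.041649 = 0.011359, 4/11 · 0.059975 = 0.021809, 3/11 · 0.041649 = 0.011359, 1/11 · 0.014994 = 0.0013631; summing to 0.04589.
Therefore the posterior P(r = 6 | data) = (0.0013631) / (0.04589) = 0.029703.

0.030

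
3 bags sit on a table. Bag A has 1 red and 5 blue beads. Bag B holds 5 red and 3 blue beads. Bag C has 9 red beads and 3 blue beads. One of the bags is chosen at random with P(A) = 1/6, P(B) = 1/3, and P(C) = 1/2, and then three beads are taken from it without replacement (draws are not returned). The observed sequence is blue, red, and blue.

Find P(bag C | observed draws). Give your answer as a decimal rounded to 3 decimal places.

The likelihood of the observed sequence under each hypothesis: P(data | bag A) = (5/6)(1/5)(4/4) = 0.16667; P(data | bag B) = (3/8)(5/7)(2/6) = 0.089286; P(data | bag C) = (3/12)(9/11)(2/10) = 0.040909.
The prior-weighted likelihoods are 1/6 · 0.16667 = 0.027778, 1/3 · 0.089286 = 0.029762, 1/2 · 0.040909 = 0.020455; summing to 0.077994.
Hence P(bag C | data) = (0.020455) / (0.077994) = 0.26226.

0.262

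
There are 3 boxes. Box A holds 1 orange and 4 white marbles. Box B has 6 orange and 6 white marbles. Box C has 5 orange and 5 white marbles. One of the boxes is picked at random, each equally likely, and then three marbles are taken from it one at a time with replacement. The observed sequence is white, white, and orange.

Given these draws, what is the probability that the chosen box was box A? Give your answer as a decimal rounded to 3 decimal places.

Under each hypothesis, the probability of the observed sequence is: P(data | box A) = (4/5)(4/5)(1/5) = 16/125; P(data | box B) = (6/12)(6/12)(6/12) = 1/8; P(data | box C) = (5/10)(5/10)(5/10) = 1/8.
Weighting by the prior gives 1/3 · 16/125 = 16/375, 1/3 · 1/8 = 1/24, 1/3 · 1/8 = 1/24; summing to 63/500.
So P(box A | data) = (16/375) / (63/500) = 64/189.

0.339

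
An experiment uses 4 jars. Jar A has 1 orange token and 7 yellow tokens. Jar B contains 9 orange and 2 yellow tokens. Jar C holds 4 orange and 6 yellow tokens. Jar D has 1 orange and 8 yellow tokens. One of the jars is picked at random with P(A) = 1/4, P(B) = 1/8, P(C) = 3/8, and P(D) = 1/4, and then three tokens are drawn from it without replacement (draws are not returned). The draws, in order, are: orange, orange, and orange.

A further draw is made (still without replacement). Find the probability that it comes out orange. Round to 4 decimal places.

0.6503

Under each hypothesis, the probability of the observed sequence is: P(data | jar A) = (1/8)(0/7) = 0; P(data | jar B) = (9/11)(8/10)(7/9) = 28/55; P(data | jar C) = (4/10)(3/9)(2/8) = 1/30; P(data | jar D) = (1/9)(0/8) = 0.
Weighting by the prior gives 1/4 · 0 = 0, 1/8 · 28/55 = 7/110, 3/8 · 1/30 = 1/80, 1/4 · 0 = 0; these sum to 67/880.
The posterior is then P(jar A | data) = 0, P(jar B | data) = 56/67, P(jar C | data) = 11/67, P(jar D | data) = 0.
The predictive probability is P(orange next | data) = (3/4)(56/67) + (1/7)(11/67) = 305/469.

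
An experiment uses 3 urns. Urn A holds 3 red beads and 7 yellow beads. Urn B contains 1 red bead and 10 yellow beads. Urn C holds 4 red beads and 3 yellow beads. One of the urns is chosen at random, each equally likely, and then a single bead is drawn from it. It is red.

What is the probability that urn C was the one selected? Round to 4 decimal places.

Compute the likelihood of this draw for each case: P(data | urn A) = (3/10) = 3/10; P(data | urn B) = (1/11) = 1/11; P(data | urn C) = (4/7) = 4/7.
Weighting by the prior gives 1/3 · 3/10 = 1/10, 1/3 · 1/11 = 1/33, 1/3 · 4/7 = 4/21; summing to 247/770.
Therefore the posterior P(urn C | data) = (4/21) / (247/770) = 440/741.

0.5938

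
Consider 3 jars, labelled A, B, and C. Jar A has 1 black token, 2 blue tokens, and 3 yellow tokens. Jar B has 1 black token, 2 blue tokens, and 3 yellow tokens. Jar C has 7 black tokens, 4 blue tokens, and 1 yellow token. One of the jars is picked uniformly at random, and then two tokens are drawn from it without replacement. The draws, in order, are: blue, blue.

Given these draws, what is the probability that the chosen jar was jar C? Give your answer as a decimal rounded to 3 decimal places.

For each hypothesis, P(data | H) works out to: P(data | jar A) = (2/6)(1/5) = 1/15; P(data | jar B) = (2/6)(1/5) = 1/15; P(data | jar C) = (4/12)(3/11) = 1/11.
The prior-weighted likelihoods are 1/3 · 1/15 = 1/45, 1/3 · 1/15 = 1/45, 1/3 · 1/11 = 1/33; with total 37/495.
Hence P(jar C | data) = (1/33) / (37/495) = 15/37.

0.405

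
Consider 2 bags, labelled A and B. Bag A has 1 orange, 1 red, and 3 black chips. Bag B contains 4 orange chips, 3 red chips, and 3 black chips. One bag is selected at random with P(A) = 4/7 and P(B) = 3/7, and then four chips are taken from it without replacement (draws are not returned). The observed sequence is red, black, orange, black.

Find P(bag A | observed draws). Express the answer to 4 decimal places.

The likelihood of the observed sequence under each hypothesis: P(data | bag A) = (1/5)(3/4)(1/3)(2/2) = 1/20; P(data | bag B) = (3/10)(3/9)(4/8)(2/7) = 1/70.
Weighting by the prior gives 4/7 · 1/20 = 1/35, 3/7 · 1/70 = 3/490; with total 17/490.
Therefore the posterior P(bag A | data) = (1/35) / (17/490) = 14/17.

0.8235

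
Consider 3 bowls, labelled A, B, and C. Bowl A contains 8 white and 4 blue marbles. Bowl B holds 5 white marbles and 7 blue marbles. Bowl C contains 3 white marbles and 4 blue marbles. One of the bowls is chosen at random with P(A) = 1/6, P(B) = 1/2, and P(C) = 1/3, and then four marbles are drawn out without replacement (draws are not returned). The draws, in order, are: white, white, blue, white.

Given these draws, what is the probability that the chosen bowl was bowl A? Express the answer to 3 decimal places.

0.409

For each hypothesis, P(data | H) works out to: P(data | bowl A) = (8/12)(7/11)(4/10)(6/9) = 0.11313; P(data | bowl B) = (5/12)(4/11)(7/10)(3/9) = 0.035354; P(data | bowl C) = (3/7)(2/6)(4/5)(1/4) = 0.028571.
The prior-weighted likelihoods are 1/6 · 0.11313 = 0.018855, 1/2 · 0.035354 = 0.017677, 1/3 · 0.028571 = 0.0095238; with total 0.046056.
Therefore the posterior P(bowl A | data) = (0.018855) / (0.046056) = 0.4094.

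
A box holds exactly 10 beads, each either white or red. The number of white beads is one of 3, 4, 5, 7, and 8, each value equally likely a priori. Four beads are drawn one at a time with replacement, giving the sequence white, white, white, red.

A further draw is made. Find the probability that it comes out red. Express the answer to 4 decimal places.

For each hypothesis, P(data | H) works out to: P(data | r = 3) = (3/10)(3/10)(3/10)(7/10) = 0.0189; P(data | r = 4) = (4/10)(4/10)(4/10)(6/10) = 0.0384; P(data | r = 5) = (5/10)(5/10)(5/10)(5/10) = 0.0625; P(data | r = 7) = (7/10)(7/10)(7/10)(3/10) = 0.1029; P(data | r = 8) = (8/10)(8/10)(8/10)(2/10) = 0.1024.
Multiplying each by its prior: 1/5 · 0.0189 = 0.00378, 1/5 · 0.0384 = 0.00768, 1/5 · 0.0625 = 0.0125, 1/5 · 0.1029 = 0.02058, 1/5 · 0.1024 = 0.02048; summing to 0.06502.
The posterior is then P(r = 3 | data) = 0.058136, P(r = 4 | data) = 0.11812, P(r = 5 | data) = 0.19225, P(r = 7 | data) = 0.31652, P(r = 8 | data) = 0.31498.
Averaging over the posterior, P(red next | data) = (7/10)(0.058136) + (3/5)(0.11812) + (1/2)(0.19225) + (3/10)(0.31652) + (1/5)(0.31498) = 0.36564.

0.3656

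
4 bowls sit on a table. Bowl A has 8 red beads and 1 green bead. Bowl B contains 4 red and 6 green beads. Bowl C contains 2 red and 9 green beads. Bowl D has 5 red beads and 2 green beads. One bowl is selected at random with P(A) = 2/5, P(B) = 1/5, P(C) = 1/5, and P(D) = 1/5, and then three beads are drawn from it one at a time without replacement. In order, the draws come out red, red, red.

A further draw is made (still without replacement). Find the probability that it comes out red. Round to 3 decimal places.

0.762

Under each hypothesis, the probability of the observed sequence is: P(data | bowl A) = (8/9)(7/8)(6/7) = 0.66667; P(data | bowl B) = (4/10)(3/9)(2/8) = 0.033333; P(data | bowl C) = (2/11)(1/10)(0/9) = 0; P(data | bowl D) = (5/7)(4/6)(3/5) = 0.28571.
Multiplying each by its prior: 2/5 · 0.66667 = 0.26667, 1/5 · 0.033333 = 0.0066667, 1/5 · 0 = 0, 1/5 · 0.28571 = 0.057143; these sum to 0.33048.
Dividing through by the total gives posterior P(bowl A | data) = 0.80692, P(bowl B | data) = 0.020173, P(bowl C | data) = 0, P(bowl D | data) = 0.17291.
The predictive probability is P(red next | data) = (5/6)(0.80692) + (1/7)(0.020173) + (1/2)(0.17291) = 0.76177.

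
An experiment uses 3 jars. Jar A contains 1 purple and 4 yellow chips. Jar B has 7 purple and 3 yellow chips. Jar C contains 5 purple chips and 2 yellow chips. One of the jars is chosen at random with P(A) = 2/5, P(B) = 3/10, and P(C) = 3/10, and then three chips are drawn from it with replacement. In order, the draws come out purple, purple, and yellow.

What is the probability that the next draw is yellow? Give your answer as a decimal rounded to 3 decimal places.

The likelihood of the observed sequence under each hypothesis: P(data | jar A) = (1/5)(1/5)(4/5) = 0.032; P(data | jar B) = (7/10)(7/10)(3/10) = 0.147; P(data | jar C) = (5/7)(5/7)(2/7) = 0.14577.
The prior-weighted likelihoods are 2/5 · 0.032 = 0.0128, 3/10 · 0.147 = 0.0441, 3/10 · 0.14577 = 0.043732; these sum to 0.10063.
The posterior is then P(jar A | data) = 0.1272, P(jar B | data) = 0.43823, P(jar C | data) = 0.43457.
So P(yellow next | data) = Σ P(yellow next | H) P(H | data) = (4/5)(0.1272) + (3/10)(0.43823) + (2/7)(0.43457) = 0.35739.

0.357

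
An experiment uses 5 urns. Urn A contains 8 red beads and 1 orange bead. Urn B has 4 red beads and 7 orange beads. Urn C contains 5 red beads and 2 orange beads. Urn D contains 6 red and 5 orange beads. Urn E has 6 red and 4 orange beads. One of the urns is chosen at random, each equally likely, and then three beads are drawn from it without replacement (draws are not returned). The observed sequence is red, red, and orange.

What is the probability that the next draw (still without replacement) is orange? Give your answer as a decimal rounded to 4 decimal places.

0.3668

The likelihood of the observed sequence under each hypothesis: P(data | urn A) = (8/9)(7/8)(1/7) = 0.11111; P(data | urn B) = (4/11)(3/10)(7/9) = 0.084848; P(data | urn C) = (5/7)(4/6)(2/5) = 0.19048; P(data | urn D) = (6/11)(5/10)(5/9) = 0.15152; P(data | urn E) = (6/10)(5/9)(4/8) = 0.16667.
Multiplying each by its prior: 1/5 · 0.11111 = 0.022222, 1/5 · 0.084848 = 0.01697, 1/5 · 0.19048 = 0.038095, 1/5 · 0.15152 = 0.030303, 1/5 · 0.16667 = 0.033333; these sum to 0.14092.
Normalising, the posterior is P(urn A | data) = 0.15769, P(urn B | data) = 0.12042, P(urn C | data) = 0.27033, P(urn D | data) = 0.21503, P(urn E | data) = 0.23653.
Averaging over the posterior, P(orange next | data) = (0)(0.15769) + (3/4)(0.12042) + (1/4)(0.27033) + (1/2)(0.21503) + (3/7)(0.23653) = 0.36678.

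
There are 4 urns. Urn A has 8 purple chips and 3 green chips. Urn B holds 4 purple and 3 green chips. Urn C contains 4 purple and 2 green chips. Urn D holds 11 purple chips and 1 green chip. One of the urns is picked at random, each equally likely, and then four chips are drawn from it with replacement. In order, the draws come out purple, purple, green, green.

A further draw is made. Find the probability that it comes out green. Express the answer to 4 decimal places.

0.3454

Compute the likelihood of the observed sequence for each case: P(data | urn A) = (8/11)(8/11)(3/11)(3/11) = 0.039342; P(data | urn B) = (4/7)(4/7)(3/7)(3/7) = 0.059975; P(data | urn C) = (4/6)(4/6)(2/6)(2/6) = 0.049383; P(data | urn D) = (11/12)(11/12)(1/12)(1/12) = 0.0058353.
Multiplying each by its prior: 1/4 · 0.039342 = 0.0098354, 1/4 · 0.059975 = 0.014994, 1/4 · 0.049383 = 0.012346, 1/4 · 0.0058353 = 0.0014588; with total 0.038634.
Dividing through by the total gives posterior P(urn A | data) = 0.25458, P(urn B | data) = 0.3881, P(urn C | data) = 0.31956, P(urn D | data) = 0.03776.
The predictive probability is P(green next | data) = (3/11)(0.25458) + (3/7)(0.3881) + (1/3)(0.31956) + (1/12)(0.03776) = 0.34543.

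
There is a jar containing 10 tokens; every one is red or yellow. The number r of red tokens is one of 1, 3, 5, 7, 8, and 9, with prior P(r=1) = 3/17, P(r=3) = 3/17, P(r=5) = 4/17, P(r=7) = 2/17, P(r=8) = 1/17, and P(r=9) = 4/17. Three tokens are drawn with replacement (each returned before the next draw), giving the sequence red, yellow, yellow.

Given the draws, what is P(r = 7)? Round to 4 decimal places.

Under each hypothesis, the probability of the observed sequence is: P(data | r = 1) = (1/10)(9/10)(9/10) = 0.081; P(data | r = 3) = (3/10)(7/10)(7/10) = 0.147; P(data | r = 5) = (5/10)(5/10)(5/10) = 0.125; P(data | r = 7) = (7/10)(3/10)(3/10) = 0.063; P(data | r = 8) = (8/10)(2/10)(2/10) = 0.032; P(data | r = 9) = (9/10)(1/10)(1/10) = 0.009.
Weighting by the prior gives 3/17 · 0.081 = 0.014294, 3/17 · 0.147 = 0.025941, 4/17 · 0.125 = 0.029412, 2/17 · 0.063 = 0.0074118, 1/17 · 0.032 = 0.0018824, 4/17 · 0.009 = 0.0021176; these sum to 0.081059.
By Bayes' rule, P(r = 7 | data) = (0.0074118) / (0.081059) = 0.091437.

0.0914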